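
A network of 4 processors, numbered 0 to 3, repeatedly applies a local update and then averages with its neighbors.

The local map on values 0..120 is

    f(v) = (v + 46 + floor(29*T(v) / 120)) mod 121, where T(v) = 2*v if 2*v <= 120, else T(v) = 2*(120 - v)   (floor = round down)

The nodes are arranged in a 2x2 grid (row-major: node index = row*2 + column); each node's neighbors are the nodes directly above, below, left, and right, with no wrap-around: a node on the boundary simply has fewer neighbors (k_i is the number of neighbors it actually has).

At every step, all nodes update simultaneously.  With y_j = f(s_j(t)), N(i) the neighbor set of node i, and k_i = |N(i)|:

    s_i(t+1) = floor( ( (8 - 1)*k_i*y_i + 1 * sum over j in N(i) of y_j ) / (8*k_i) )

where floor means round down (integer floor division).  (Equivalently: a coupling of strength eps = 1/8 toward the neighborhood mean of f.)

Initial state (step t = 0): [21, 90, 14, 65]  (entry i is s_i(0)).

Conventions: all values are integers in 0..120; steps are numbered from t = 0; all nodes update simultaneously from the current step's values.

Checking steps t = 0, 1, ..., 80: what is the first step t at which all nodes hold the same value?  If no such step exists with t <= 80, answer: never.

Answer: never
Key observation: The state at step 14 reappears at step 16 — the system is in a cycle of period 2 from step 14 on.  No step 0..16 is synchronized, and the cycle repeats forever, so no step up to 80 (or ever) has all nodes equal.

Derivation:
t=0: [21, 90, 14, 65]  (not all equal)
t=1: [73, 31, 63, 19]  (not all equal)
t=2: [24, 85, 19, 71]  (not all equal)
t=3: [77, 29, 71, 22]  (not all equal)
t=4: [26, 84, 22, 75]  (not all equal)
t=5: [80, 29, 74, 24]  (not all equal)
t=6: [27, 84, 24, 77]  (not all equal)
t=7: [81, 29, 77, 25]  (not all equal)
t=8: [27, 84, 25, 79]  (not all equal)
t=9: [82, 29, 79, 26]  (not all equal)
t=10: [28, 84, 26, 80]  (not all equal)
t=11: [83, 29, 80, 27]  (not all equal)
t=12: [28, 84, 27, 82]  (not all equal)
t=13: [83, 29, 82, 28]  (not all equal)
t=14: [29, 84, 28, 83]  (not all equal)
t=15: [84, 29, 83, 28]  (not all equal)
t=16: [29, 84, 28, 83]  (not all equal)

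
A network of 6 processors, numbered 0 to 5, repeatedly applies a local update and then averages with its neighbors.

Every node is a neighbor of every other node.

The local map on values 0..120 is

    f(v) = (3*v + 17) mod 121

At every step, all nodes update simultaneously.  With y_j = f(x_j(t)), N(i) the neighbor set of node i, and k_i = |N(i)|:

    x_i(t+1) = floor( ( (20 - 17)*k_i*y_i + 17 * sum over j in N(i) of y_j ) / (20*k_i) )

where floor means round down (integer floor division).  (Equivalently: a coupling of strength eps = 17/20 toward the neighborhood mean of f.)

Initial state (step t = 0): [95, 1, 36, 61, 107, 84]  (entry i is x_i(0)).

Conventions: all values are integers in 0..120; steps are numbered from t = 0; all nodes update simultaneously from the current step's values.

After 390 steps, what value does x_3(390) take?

Answer: x_3(390) = 19
Key observation: The state at step 3, [8, 8, 8, 8, 8, 8], reappears at step 8: the system is in a cycle of period 5 from step 3 on.  Therefore the state at step 390 equals the state at step 3 + ((390 - 3) mod 5) = 5, which is [19, 19, 19, 19, 19, 19].

Derivation:
t=0: [95, 1, 36, 61, 107, 84]
t=1: [47, 48, 48, 47, 46, 48]
t=2: [38, 37, 37, 38, 38, 37]
t=3: [8, 8, 8, 8, 8, 8]
t=4: [41, 41, 41, 41, 41, 41]
t=5: [19, 19, 19, 19, 19, 19]
t=6: [74, 74, 74, 74, 74, 74]
t=7: [118, 118, 118, 118, 118, 118]
t=8: [8, 8, 8, 8, 8, 8]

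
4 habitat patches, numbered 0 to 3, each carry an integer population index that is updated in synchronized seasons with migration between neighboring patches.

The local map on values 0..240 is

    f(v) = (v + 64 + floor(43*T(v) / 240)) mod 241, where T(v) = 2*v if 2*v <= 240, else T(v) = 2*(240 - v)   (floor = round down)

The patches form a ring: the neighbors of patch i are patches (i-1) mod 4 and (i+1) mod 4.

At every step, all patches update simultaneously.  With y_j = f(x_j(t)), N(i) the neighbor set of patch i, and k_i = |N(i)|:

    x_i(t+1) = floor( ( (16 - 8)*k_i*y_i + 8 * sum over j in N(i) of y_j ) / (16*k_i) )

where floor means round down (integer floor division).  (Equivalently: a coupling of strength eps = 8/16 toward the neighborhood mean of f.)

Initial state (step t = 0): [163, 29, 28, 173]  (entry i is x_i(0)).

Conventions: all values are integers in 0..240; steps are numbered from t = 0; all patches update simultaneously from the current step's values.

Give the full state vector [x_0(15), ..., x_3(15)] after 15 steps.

Answer: [50, 50, 50, 50]

Derivation:
t=0: [163, 29, 28, 173]
t=1: [37, 80, 81, 38]
t=2: [128, 158, 158, 129]
t=3: [176, 65, 65, 176]
t=4: [53, 119, 119, 53]
t=5: [157, 202, 202, 157]
t=6: [16, 30, 30, 16]
t=7: [89, 99, 99, 89]
t=8: [187, 194, 194, 187]
t=9: [29, 31, 31, 29]
t=10: [103, 105, 105, 103]
t=11: [203, 205, 205, 203]
t=12: [39, 39, 39, 39]
t=13: [116, 116, 116, 116]
t=14: [221, 221, 221, 221]
t=15: [50, 50, 50, 50]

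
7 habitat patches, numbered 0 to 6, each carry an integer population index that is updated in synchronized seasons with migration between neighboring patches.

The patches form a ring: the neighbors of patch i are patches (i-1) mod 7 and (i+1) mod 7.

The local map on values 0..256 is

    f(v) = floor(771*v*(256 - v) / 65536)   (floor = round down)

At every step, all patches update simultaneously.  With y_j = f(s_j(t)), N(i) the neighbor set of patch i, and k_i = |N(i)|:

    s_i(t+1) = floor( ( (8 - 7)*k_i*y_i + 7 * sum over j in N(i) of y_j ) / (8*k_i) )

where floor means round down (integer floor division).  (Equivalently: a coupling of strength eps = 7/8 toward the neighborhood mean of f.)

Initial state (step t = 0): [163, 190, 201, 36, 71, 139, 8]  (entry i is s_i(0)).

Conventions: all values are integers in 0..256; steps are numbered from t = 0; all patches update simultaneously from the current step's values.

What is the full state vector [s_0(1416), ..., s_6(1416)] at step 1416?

Answer: [182, 182, 182, 182, 182, 182, 182]
Key observation: The state at step 12, [182, 182, 182, 182, 182, 182, 182], reappears at step 14: the system is in a cycle of period 2 from step 12 on.  Therefore the state at step 1416 equals the state at step 12 + ((1416 - 12) mod 2) = 12, which is [182, 182, 182, 182, 182, 182, 182].

Derivation:
t=0: [163, 190, 201, 36, 71, 139, 8]
t=1: [96, 153, 121, 135, 143, 101, 164]
t=2: [180, 185, 188, 191, 188, 183, 181]
t=3: [156, 154, 150, 149, 151, 154, 158]
t=4: [183, 184, 185, 186, 185, 184, 183]
t=5: [156, 155, 154, 153, 154, 155, 156]
t=6: [183, 183, 184, 184, 184, 183, 183]
t=7: [157, 156, 155, 155, 155, 156, 157]
t=8: [182, 183, 183, 184, 183, 183, 182]
t=9: [157, 157, 156, 156, 156, 157, 157]
t=10: [182, 182, 182, 183, 182, 182, 182]
t=11: [158, 158, 157, 157, 157, 158, 158]
t=12: [182, 182, 182, 182, 182, 182, 182]
t=13: [158, 158, 158, 158, 158, 158, 158]
t=14: [182, 182, 182, 182, 182, 182, 182]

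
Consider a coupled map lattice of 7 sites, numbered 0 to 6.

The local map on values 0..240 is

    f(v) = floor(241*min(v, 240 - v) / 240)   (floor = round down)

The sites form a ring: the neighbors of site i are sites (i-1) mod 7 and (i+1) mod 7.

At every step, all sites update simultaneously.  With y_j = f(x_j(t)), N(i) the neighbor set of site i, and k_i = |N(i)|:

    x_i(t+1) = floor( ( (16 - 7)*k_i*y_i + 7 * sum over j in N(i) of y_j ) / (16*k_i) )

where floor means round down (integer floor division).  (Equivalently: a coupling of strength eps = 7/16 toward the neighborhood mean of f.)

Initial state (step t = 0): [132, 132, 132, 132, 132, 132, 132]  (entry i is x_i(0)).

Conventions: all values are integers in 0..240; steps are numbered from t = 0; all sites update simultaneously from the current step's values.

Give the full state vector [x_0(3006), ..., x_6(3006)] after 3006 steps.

Answer: [108, 108, 108, 108, 108, 108, 108]
Key observation: The state at step 1, [108, 108, 108, 108, 108, 108, 108], reappears at step 2: the system is in a cycle of period 1 from step 1 on.  Therefore the state at step 3006 equals the state at step 1 + ((3006 - 1) mod 1) = 1, which is [108, 108, 108, 108, 108, 108, 108].

Derivation:
t=0: [132, 132, 132, 132, 132, 132, 132]
t=1: [108, 108, 108, 108, 108, 108, 108]
t=2: [108, 108, 108, 108, 108, 108, 108]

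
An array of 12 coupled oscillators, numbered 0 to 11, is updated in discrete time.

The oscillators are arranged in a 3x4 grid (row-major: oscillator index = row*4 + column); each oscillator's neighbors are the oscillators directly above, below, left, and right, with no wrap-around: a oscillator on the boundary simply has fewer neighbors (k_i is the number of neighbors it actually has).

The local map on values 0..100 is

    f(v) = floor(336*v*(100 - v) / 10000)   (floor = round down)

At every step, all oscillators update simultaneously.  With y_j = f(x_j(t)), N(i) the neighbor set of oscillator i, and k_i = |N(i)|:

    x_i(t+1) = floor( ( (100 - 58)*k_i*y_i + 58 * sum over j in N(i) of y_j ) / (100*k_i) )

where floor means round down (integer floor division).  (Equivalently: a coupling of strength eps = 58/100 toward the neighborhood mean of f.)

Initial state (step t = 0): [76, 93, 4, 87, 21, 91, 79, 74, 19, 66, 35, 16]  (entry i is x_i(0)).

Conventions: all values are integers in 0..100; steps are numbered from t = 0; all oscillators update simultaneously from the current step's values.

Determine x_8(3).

Answer: x_8(3) = 51

Derivation:
t=0: [76, 93, 4, 87, 21, 91, 79, 74, 19, 66, 35, 16]
t=1: [47, 28, 27, 38, 49, 41, 49, 53, 59, 61, 65, 59]
t=2: [78, 72, 71, 76, 82, 79, 79, 81, 81, 79, 78, 80]
t=3: [57, 63, 64, 60, 52, 55, 56, 54, 51, 54, 55, 53]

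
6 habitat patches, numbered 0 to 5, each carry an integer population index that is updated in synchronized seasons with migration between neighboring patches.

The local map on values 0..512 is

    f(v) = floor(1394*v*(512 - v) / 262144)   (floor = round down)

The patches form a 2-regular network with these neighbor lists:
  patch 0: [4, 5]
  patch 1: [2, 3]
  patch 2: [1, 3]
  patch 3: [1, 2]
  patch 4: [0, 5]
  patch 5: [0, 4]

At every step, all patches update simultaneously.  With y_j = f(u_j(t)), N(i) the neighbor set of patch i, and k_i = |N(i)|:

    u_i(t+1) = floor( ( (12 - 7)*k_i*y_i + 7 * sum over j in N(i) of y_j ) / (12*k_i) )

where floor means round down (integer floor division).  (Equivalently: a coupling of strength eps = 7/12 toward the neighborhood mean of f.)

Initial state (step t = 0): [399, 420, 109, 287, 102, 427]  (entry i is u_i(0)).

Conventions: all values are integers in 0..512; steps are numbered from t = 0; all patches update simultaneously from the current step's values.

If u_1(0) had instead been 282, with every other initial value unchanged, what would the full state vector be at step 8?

Simulating step by step:
t=0: [399, 282, 109, 287, 102, 427]
t=1: [220, 311, 297, 311, 218, 214]
t=2: [340, 334, 334, 334, 340, 339]
t=3: [310, 316, 316, 316, 310, 310]
t=4: [332, 329, 329, 329, 332, 332]
t=5: [317, 320, 320, 320, 317, 317]
t=6: [328, 326, 326, 326, 328, 328]
t=7: [320, 322, 322, 322, 320, 320]
t=8: [326, 325, 325, 325, 326, 326]

Answer: [326, 325, 325, 325, 326, 326]
Key observation: This trace re-runs the system from the modified initial state.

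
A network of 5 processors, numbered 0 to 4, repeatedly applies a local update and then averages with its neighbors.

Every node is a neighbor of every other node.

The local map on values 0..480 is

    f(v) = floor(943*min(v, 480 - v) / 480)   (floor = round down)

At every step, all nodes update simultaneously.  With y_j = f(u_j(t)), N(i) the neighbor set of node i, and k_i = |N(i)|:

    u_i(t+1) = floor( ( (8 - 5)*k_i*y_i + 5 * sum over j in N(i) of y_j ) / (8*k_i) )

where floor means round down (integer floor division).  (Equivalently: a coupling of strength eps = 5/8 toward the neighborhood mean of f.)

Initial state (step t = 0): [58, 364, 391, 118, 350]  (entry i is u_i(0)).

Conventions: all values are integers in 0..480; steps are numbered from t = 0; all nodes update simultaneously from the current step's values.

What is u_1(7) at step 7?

Simulating step by step:
t=0: [58, 364, 391, 118, 350]
t=1: [180, 205, 194, 206, 212]
t=2: [382, 393, 388, 394, 396]
t=3: [178, 173, 176, 173, 172]
t=4: [343, 341, 342, 341, 340]
t=5: [271, 272, 271, 272, 272]
t=6: [409, 408, 409, 408, 408]
t=7: [139, 140, 139, 140, 140]

Answer: u_1(7) = 140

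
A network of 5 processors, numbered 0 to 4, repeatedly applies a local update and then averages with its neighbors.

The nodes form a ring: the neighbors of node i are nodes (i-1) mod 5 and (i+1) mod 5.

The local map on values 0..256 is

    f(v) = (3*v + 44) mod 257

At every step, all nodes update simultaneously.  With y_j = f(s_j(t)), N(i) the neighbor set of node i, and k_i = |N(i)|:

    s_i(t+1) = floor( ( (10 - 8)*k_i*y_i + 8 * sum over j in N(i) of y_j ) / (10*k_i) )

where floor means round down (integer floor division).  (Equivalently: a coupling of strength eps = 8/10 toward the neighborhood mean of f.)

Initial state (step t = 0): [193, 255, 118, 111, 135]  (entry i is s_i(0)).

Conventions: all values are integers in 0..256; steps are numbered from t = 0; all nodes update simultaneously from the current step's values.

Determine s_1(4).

Answer: s_1(4) = 69

Derivation:
t=0: [193, 255, 118, 111, 135]
t=1: [113, 107, 91, 157, 130]
t=2: [139, 96, 55, 95, 86]
t=3: [88, 180, 100, 116, 119]
t=4: [95, 69, 99, 119, 103]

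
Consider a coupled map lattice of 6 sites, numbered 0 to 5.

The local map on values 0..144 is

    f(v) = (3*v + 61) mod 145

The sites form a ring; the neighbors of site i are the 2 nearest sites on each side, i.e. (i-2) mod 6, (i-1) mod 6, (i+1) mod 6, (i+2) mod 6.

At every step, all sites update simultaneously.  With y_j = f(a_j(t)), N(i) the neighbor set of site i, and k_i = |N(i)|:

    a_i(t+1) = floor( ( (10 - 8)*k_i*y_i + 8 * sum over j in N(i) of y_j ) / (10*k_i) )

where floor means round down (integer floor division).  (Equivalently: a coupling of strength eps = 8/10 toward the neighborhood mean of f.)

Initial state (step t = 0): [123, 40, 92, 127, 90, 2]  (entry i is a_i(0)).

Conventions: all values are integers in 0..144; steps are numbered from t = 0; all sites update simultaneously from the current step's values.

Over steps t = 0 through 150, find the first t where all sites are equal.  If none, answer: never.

Simulating step by step:
t=0: [123, 40, 92, 127, 90, 2]  (not all equal)
t=1: [66, 59, 54, 39, 60, 58]  (not all equal)
t=2: [94, 81, 82, 78, 82, 85]  (not all equal)
t=3: [25, 23, 21, 15, 23, 23]  (not all equal)
t=4: [130, 125, 125, 124, 125, 126]  (not all equal)
t=5: [4, 33, 32, 30, 33, 33]  (not all equal)
t=6: [26, 24, 24, 12, 24, 24]  (not all equal)
t=7: [134, 127, 127, 125, 127, 127]  (not all equal)
t=8: [11, 10, 10, 5, 10, 10]  (not all equal)
t=9: [91, 88, 88, 88, 88, 88]  (not all equal)
t=10: [36, 36, 36, 35, 36, 36]  (not all equal)
t=11: [24, 23, 23, 23, 23, 23]  (not all equal)
t=12: [130, 130, 130, 130, 130, 130]  (all equal)

Answer: 12
Key observation: Synchronization is absorbing here: once all sites are equal they stay equal, and step 12 is the first all-equal step.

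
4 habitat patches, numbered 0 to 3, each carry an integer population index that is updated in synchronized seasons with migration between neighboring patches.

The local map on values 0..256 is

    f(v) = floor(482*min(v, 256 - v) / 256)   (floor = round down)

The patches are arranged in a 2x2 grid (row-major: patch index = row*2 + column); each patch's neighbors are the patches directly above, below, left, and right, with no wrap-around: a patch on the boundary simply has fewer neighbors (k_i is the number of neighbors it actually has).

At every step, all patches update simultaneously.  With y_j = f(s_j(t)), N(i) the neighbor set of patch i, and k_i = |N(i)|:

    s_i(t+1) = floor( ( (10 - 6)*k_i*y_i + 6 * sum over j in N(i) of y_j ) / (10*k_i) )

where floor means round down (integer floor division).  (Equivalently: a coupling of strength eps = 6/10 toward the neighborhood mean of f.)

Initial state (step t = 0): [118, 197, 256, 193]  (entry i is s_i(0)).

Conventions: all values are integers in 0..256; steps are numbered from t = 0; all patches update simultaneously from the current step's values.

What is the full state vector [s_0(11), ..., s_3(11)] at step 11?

Simulating step by step:
t=0: [118, 197, 256, 193]
t=1: [122, 146, 102, 80]
t=2: [211, 196, 190, 179]
t=3: [104, 113, 118, 128]
t=4: [208, 215, 219, 226]
t=5: [79, 74, 71, 66]
t=6: [140, 137, 134, 131]
t=7: [223, 225, 227, 229]
t=8: [58, 56, 55, 53]
t=9: [106, 104, 103, 102]
t=10: [196, 195, 194, 193]
t=11: [113, 114, 115, 116]

Answer: [113, 114, 115, 116]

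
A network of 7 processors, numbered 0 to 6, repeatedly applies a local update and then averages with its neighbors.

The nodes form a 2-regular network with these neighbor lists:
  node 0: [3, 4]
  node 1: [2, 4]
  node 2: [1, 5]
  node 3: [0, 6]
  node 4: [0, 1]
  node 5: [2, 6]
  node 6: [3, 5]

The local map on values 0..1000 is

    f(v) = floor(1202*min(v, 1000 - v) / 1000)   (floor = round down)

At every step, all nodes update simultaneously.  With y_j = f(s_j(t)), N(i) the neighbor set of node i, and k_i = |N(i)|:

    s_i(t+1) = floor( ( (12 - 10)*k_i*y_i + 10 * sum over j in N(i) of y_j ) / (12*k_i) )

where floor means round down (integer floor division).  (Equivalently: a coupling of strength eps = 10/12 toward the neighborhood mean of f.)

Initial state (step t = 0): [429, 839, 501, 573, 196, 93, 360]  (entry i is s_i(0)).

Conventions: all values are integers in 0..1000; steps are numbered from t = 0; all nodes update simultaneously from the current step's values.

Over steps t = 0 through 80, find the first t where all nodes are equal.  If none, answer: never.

Simulating step by step:
t=0: [429, 839, 501, 573, 196, 93, 360]  (not all equal)
t=1: [397, 379, 226, 480, 334, 448, 332]  (not all equal)
t=2: [486, 355, 458, 461, 455, 368, 530]  (not all equal)
t=3: [555, 527, 453, 570, 511, 537, 509]  (not all equal)
t=4: [548, 565, 559, 554, 557, 565, 545]  (not all equal)
t=5: [535, 529, 523, 543, 532, 535, 531]  (not all equal)
t=6: [555, 567, 563, 558, 562, 566, 555]  (not all equal)
t=7: [529, 524, 521, 533, 526, 528, 527]  (not all equal)
t=8: [565, 572, 570, 566, 569, 570, 564]  (not all equal)
t=9: [519, 516, 515, 522, 518, 519, 519]  (not all equal)
t=10: [576, 580, 579, 577, 579, 579, 576]  (not all equal)
t=11: [507, 505, 505, 508, 506, 507, 507]  (not all equal)
t=12: [592, 593, 593, 591, 593, 592, 591]  (not all equal)
t=13: [490, 489, 489, 490, 489, 490, 490]  (not all equal)
t=14: [587, 587, 587, 588, 587, 587, 588]  (not all equal)
t=15: [495, 496, 496, 495, 496, 495, 495]  (not all equal)
t=16: [594, 596, 595, 594, 595, 594, 594]  (not all equal)
t=17: [487, 485, 486, 488, 486, 487, 488]  (not all equal)
t=18: [585, 583, 583, 585, 583, 585, 585]  (not all equal)
t=19: [499, 501, 499, 498, 499, 499, 498]  (not all equal)
t=20: [598, 599, 599, 598, 599, 598, 598]  (not all equal)
t=21: [482, 482, 482, 483, 482, 482, 483]  (not all equal)
t=22: [579, 579, 579, 579, 579, 579, 579]  (all equal)

Answer: 22
Key observation: Synchronization is absorbing here: once all nodes are equal they stay equal, and step 22 is the first all-equal step.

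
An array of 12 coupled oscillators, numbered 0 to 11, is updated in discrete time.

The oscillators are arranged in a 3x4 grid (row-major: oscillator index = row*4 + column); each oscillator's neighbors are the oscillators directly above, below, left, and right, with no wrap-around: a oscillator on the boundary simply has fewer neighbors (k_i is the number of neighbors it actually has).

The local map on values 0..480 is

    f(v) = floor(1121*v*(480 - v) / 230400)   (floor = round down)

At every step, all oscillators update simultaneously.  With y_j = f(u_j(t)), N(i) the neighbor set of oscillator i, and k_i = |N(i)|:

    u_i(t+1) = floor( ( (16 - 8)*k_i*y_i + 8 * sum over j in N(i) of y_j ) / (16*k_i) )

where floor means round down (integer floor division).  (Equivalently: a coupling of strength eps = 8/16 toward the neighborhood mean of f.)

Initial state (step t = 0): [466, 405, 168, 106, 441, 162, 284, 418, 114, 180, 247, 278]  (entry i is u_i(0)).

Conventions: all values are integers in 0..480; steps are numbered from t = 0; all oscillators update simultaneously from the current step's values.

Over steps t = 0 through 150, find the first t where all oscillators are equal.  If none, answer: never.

Answer: 5
Key observation: Synchronization is absorbing here: once all oscillators are equal they stay equal, and step 5 is the first all-equal step.

Derivation:
t=0: [466, 405, 168, 106, 441, 162, 284, 418, 114, 180, 247, 278]  (not all equal)
t=1: [73, 162, 229, 191, 122, 220, 248, 185, 187, 253, 274, 238]  (not all equal)
t=2: [187, 241, 272, 270, 220, 266, 276, 270, 255, 275, 276, 274]  (not all equal)
t=3: [272, 276, 275, 275, 275, 276, 273, 274, 277, 275, 273, 274]  (not all equal)
t=4: [274, 273, 273, 274, 273, 273, 273, 274, 273, 273, 274, 274]  (not all equal)
t=5: [274, 274, 274, 274, 274, 274, 274, 274, 274, 274, 274, 274]  (all equal)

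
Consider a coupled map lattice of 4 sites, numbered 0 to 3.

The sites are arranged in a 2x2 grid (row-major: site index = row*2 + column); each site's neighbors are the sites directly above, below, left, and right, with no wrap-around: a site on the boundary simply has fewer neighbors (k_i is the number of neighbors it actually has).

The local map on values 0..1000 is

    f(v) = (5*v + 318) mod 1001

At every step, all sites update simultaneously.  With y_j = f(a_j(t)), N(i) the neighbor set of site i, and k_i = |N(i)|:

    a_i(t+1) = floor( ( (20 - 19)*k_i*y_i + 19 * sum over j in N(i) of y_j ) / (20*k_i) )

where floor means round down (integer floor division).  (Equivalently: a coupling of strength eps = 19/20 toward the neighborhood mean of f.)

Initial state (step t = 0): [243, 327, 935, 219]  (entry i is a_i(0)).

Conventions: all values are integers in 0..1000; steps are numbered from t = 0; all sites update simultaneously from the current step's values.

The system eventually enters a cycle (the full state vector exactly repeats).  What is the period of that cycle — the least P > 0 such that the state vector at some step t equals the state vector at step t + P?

Simulating step by step:
t=0: [243, 327, 935, 219]
t=1: [948, 496, 497, 942]
t=2: [761, 75, 76, 759]
t=3: [666, 142, 143, 666]
t=4: [60, 614, 614, 60]
t=5: [396, 606, 606, 396]
t=6: [342, 298, 298, 342]
t=7: [767, 65, 65, 767]
t=8: [618, 173, 173, 618]
t=9: [193, 393, 393, 193]
t=10: [281, 281, 281, 281]
t=11: [722, 722, 722, 722]
t=12: [925, 925, 925, 925]
t=13: [939, 939, 939, 939]
t=14: [8, 8, 8, 8]
t=15: [358, 358, 358, 358]
t=16: [106, 106, 106, 106]
t=17: [848, 848, 848, 848]
t=18: [554, 554, 554, 554]
t=19: [85, 85, 85, 85]
t=20: [743, 743, 743, 743]
t=21: [29, 29, 29, 29]
t=22: [463, 463, 463, 463]
t=23: [631, 631, 631, 631]
t=24: [470, 470, 470, 470]
t=25: [666, 666, 666, 666]
t=26: [645, 645, 645, 645]
t=27: [540, 540, 540, 540]
t=28: [15, 15, 15, 15]
t=29: [393, 393, 393, 393]
t=30: [281, 281, 281, 281]

Answer: 20
Key observation: The state at step 10, [281, 281, 281, 281], reappears at step 30 — and no state repeats earlier — so the cycle the system enters has period 20.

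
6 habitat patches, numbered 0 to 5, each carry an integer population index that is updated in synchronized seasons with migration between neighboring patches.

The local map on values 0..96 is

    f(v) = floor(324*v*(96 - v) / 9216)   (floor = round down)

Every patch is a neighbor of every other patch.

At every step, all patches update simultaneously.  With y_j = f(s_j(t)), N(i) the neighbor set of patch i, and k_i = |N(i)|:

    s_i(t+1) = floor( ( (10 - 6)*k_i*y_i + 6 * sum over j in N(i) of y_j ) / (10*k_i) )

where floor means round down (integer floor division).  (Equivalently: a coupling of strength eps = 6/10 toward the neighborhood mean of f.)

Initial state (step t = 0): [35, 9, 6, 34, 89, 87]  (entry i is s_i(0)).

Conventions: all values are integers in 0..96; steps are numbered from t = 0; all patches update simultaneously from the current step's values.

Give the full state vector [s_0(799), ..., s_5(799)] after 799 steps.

Simulating step by step:
t=0: [35, 9, 6, 34, 89, 87]
t=1: [50, 36, 34, 49, 34, 36]
t=2: [77, 75, 75, 77, 75, 75]
t=3: [52, 54, 54, 52, 54, 54]
t=4: [79, 79, 79, 79, 79, 79]
t=5: [47, 47, 47, 47, 47, 47]
t=6: [80, 80, 80, 80, 80, 80]
t=7: [45, 45, 45, 45, 45, 45]
t=8: [80, 80, 80, 80, 80, 80]

Answer: [45, 45, 45, 45, 45, 45]
Key observation: The state at step 6, [80, 80, 80, 80, 80, 80], reappears at step 8: the system is in a cycle of period 2 from step 6 on.  Therefore the state at step 799 equals the state at step 6 + ((799 - 6) mod 2) = 7, which is [45, 45, 45, 45, 45, 45].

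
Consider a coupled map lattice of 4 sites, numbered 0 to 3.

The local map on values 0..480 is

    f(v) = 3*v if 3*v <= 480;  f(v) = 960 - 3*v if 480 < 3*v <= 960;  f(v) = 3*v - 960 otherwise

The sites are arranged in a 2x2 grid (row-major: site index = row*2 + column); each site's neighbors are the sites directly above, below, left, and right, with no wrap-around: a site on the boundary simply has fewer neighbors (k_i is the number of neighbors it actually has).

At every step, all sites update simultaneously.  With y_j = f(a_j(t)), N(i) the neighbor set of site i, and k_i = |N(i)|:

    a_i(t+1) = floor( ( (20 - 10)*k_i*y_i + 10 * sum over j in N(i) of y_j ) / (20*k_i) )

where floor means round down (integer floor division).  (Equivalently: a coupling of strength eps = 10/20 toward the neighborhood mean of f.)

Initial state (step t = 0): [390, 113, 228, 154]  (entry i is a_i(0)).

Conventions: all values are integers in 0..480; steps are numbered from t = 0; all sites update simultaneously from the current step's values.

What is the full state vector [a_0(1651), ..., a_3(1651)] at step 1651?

Simulating step by step:
t=0: [390, 113, 228, 154]
t=1: [258, 337, 306, 384]
t=2: [116, 120, 115, 119]
t=3: [350, 356, 348, 354]
t=4: [93, 102, 90, 99]
t=5: [283, 297, 279, 292]
t=6: [103, 83, 110, 90]
t=7: [299, 269, 309, 279]
t=8: [78, 123, 63, 108]
t=9: [256, 324, 234, 301]
t=10: [163, 68, 191, 96]
t=11: [383, 291, 383, 291]
t=12: [163, 112, 163, 112]
t=13: [437, 369, 437, 369]
t=14: [300, 198, 300, 198]
t=15: [136, 289, 136, 289]
t=16: [329, 171, 329, 171]
t=17: [132, 342, 132, 342]
t=18: [313, 148, 313, 148]
t=19: [126, 338, 126, 338]
t=20: [297, 135, 297, 135]
t=21: [153, 321, 153, 321]
t=22: [345, 117, 345, 117]
t=23: [144, 282, 144, 282]
t=24: [352, 193, 352, 193]
t=25: [167, 309, 167, 309]
t=26: [352, 139, 352, 139]
t=27: [176, 336, 176, 336]
t=28: [336, 144, 336, 144]
t=29: [144, 336, 144, 336]
t=30: [336, 144, 336, 144]

Answer: [144, 336, 144, 336]
Key observation: The state at step 28, [336, 144, 336, 144], reappears at step 30: the system is in a cycle of period 2 from step 28 on.  Therefore the state at step 1651 equals the state at step 28 + ((1651 - 28) mod 2) = 29, which is [144, 336, 144, 336].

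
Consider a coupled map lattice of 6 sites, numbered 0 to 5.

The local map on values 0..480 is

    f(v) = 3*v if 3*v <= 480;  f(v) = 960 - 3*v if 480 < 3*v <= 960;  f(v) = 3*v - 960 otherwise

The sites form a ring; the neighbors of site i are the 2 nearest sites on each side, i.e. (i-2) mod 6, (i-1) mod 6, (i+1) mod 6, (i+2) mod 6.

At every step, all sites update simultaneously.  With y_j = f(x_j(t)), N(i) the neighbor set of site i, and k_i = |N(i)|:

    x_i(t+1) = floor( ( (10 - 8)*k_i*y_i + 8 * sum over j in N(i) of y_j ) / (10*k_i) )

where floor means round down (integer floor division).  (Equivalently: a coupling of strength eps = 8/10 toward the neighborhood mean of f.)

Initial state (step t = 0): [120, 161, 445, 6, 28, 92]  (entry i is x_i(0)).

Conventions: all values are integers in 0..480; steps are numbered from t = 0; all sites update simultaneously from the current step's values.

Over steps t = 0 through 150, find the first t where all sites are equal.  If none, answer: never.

Answer: 10
Key observation: Synchronization is absorbing here: once all sites are equal they stay equal, and step 10 is the first all-equal step.

Derivation:
t=0: [120, 161, 445, 6, 28, 92]  (not all equal)
t=1: [314, 301, 262, 246, 222, 243]  (not all equal)
t=2: [154, 140, 153, 195, 187, 164]  (not all equal)
t=3: [441, 436, 423, 424, 432, 424]  (not all equal)
t=4: [333, 328, 333, 323, 326, 334]  (not all equal)
t=5: [32, 30, 25, 26, 29, 26]  (not all equal)
t=6: [85, 83, 85, 81, 82, 85]  (not all equal)
t=7: [252, 251, 249, 249, 250, 249]  (not all equal)
t=8: [209, 210, 209, 211, 210, 209]  (not all equal)
t=9: [331, 331, 330, 330, 331, 330]  (not all equal)
t=10: [31, 31, 31, 31, 31, 31]  (all equal)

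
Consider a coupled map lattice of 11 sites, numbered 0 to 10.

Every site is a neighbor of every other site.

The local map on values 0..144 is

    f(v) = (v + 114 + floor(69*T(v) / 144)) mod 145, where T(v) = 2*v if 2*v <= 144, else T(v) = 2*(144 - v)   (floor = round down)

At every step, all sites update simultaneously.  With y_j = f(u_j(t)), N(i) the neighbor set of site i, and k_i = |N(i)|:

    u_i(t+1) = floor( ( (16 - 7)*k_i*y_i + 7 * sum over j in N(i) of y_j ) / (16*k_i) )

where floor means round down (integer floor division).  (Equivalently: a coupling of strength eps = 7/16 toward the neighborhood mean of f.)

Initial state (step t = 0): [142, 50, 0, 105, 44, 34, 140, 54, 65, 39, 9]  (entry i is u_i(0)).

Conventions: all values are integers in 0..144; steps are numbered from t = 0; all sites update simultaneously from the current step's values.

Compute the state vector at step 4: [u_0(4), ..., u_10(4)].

Answer: [111, 111, 111, 111, 111, 111, 111, 111, 111, 111, 111]

Derivation:
t=0: [142, 50, 0, 105, 44, 34, 140, 54, 65, 39, 9]
t=1: [99, 75, 100, 99, 70, 59, 99, 79, 91, 64, 109]
t=2: [108, 108, 108, 108, 106, 94, 108, 108, 108, 99, 108]
t=3: [110, 110, 110, 110, 110, 110, 110, 110, 110, 110, 110]
t=4: [111, 111, 111, 111, 111, 111, 111, 111, 111, 111, 111]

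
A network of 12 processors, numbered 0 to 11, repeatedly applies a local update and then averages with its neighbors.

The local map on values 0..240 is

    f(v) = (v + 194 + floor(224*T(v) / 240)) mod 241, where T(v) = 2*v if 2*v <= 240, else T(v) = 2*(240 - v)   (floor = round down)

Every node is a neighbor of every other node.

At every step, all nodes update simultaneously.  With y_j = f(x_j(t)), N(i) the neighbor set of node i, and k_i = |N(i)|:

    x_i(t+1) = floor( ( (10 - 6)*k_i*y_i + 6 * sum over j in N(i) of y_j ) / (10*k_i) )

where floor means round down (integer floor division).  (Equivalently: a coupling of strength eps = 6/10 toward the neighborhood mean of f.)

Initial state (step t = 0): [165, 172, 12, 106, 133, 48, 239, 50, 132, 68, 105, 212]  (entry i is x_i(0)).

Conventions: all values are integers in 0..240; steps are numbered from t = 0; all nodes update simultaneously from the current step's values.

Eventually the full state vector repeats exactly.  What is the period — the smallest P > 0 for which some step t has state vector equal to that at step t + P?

Answer: 2
Key observation: The state at step 25, [77, 77, 142, 77, 77, 77, 142, 77, 77, 142, 77, 142], reappears at step 27 — and no state repeats earlier — so the cycle the system enters has period 2.

Derivation:
t=0: [165, 172, 12, 106, 133, 48, 239, 50, 132, 68, 105, 212]
t=1: [66, 64, 139, 66, 76, 91, 127, 93, 76, 111, 65, 135]
t=2: [130, 128, 94, 130, 140, 154, 98, 157, 140, 91, 129, 96]
t=3: [82, 83, 142, 82, 79, 75, 146, 74, 79, 139, 82, 144]
t=4: [151, 152, 99, 151, 148, 144, 98, 143, 148, 100, 151, 98]
t=5: [74, 74, 146, 74, 75, 76, 145, 77, 75, 147, 74, 145]
t=6: [137, 137, 91, 137, 138, 139, 92, 140, 138, 91, 137, 92]
t=7: [78, 78, 137, 78, 78, 77, 138, 77, 78, 137, 78, 138]
t=8: [146, 146, 99, 146, 146, 145, 99, 145, 146, 99, 146, 99]
t=9: [77, 77, 147, 77, 77, 77, 147, 77, 77, 147, 77, 147]
t=10: [142, 142, 93, 142, 142, 142, 93, 142, 142, 93, 142, 93]
t=11: [75, 75, 139, 75, 75, 75, 139, 75, 75, 139, 75, 139]
t=12: [139, 139, 95, 139, 139, 139, 95, 139, 139, 95, 139, 95]
t=13: [79, 79, 143, 79, 79, 79, 143, 79, 79, 143, 79, 143]
t=14: [147, 147, 98, 147, 147, 147, 98, 147, 147, 98, 147, 98]
t=15: [75, 75, 145, 75, 75, 75, 145, 75, 75, 145, 75, 145]
t=16: [138, 138, 92, 138, 138, 138, 92, 138, 138, 92, 138, 92]
t=17: [78, 78, 139, 78, 78, 78, 139, 78, 78, 139, 78, 139]
t=18: [146, 146, 98, 146, 146, 146, 98, 146, 146, 98, 146, 98]
t=19: [76, 76, 145, 76, 76, 76, 145, 76, 76, 145, 76, 145]
t=20: [140, 140, 93, 140, 140, 140, 93, 140, 140, 93, 140, 93]
t=21: [77, 77, 140, 77, 77, 77, 140, 77, 77, 140, 77, 140]
t=22: [143, 143, 96, 143, 143, 143, 96, 143, 143, 96, 143, 96]
t=23: [77, 77, 144, 77, 77, 77, 144, 77, 77, 144, 77, 144]
t=24: [142, 142, 95, 142, 142, 142, 95, 142, 142, 95, 142, 95]
t=25: [77, 77, 142, 77, 77, 77, 142, 77, 77, 142, 77, 142]
t=26: [143, 143, 95, 143, 143, 143, 95, 143, 143, 95, 143, 95]
t=27: [77, 77, 142, 77, 77, 77, 142, 77, 77, 142, 77, 142]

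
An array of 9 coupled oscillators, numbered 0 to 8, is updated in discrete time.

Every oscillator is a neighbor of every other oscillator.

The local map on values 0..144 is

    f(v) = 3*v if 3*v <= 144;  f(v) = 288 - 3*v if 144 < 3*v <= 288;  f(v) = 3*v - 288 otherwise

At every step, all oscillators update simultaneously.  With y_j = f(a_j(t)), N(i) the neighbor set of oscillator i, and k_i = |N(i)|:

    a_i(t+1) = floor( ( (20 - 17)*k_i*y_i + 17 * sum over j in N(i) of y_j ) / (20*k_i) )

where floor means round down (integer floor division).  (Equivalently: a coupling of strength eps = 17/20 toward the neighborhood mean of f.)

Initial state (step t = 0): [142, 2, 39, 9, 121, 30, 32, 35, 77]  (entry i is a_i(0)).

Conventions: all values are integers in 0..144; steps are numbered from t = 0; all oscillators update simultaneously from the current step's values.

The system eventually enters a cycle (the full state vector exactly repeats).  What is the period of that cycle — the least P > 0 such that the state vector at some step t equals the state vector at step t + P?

Simulating step by step:
t=0: [142, 2, 39, 9, 121, 30, 32, 35, 77]
t=1: [81, 75, 80, 76, 78, 79, 79, 80, 78]
t=2: [52, 53, 52, 52, 52, 52, 52, 52, 52]
t=3: [131, 131, 131, 131, 131, 131, 131, 131, 131]
t=4: [105, 105, 105, 105, 105, 105, 105, 105, 105]
t=5: [27, 27, 27, 27, 27, 27, 27, 27, 27]
t=6: [81, 81, 81, 81, 81, 81, 81, 81, 81]
t=7: [45, 45, 45, 45, 45, 45, 45, 45, 45]
t=8: [135, 135, 135, 135, 135, 135, 135, 135, 135]
t=9: [117, 117, 117, 117, 117, 117, 117, 117, 117]
t=10: [63, 63, 63, 63, 63, 63, 63, 63, 63]
t=11: [99, 99, 99, 99, 99, 99, 99, 99, 99]
t=12: [9, 9, 9, 9, 9, 9, 9, 9, 9]
t=13: [27, 27, 27, 27, 27, 27, 27, 27, 27]

Answer: 8
Key observation: The state at step 5, [27, 27, 27, 27, 27, 27, 27, 27, 27], reappears at step 13 — and no state repeats earlier — so the cycle the system enters has period 8.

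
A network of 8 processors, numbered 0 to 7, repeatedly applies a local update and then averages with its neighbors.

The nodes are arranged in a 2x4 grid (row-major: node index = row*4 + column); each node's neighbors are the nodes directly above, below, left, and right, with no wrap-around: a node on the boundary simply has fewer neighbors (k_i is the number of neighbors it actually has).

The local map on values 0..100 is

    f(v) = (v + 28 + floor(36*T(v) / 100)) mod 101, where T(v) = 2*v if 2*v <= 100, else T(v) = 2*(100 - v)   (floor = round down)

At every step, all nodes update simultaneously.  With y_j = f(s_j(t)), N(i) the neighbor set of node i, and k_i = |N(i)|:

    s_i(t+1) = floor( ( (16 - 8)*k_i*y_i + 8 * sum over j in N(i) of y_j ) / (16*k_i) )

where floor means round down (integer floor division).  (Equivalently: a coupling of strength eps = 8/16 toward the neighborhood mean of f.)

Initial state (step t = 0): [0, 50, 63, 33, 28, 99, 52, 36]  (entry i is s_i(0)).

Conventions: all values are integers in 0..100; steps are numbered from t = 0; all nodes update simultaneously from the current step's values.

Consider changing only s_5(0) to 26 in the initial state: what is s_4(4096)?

Simulating step by step:
t=0: [0, 50, 63, 33, 28, 26, 52, 36]
t=1: [36, 25, 26, 68, 63, 53, 36, 68]
t=2: [66, 64, 65, 31, 33, 35, 61, 35]
t=3: [33, 28, 27, 66, 68, 63, 40, 68]
t=4: [65, 67, 68, 31, 34, 39, 66, 37]
t=5: [34, 30, 28, 67, 71, 67, 42, 70]
t=6: [67, 69, 70, 32, 34, 41, 68, 38]
t=7: [34, 31, 28, 69, 71, 69, 43, 71]
t=8: [67, 70, 54, 32, 35, 25, 18, 13]
t=9: [35, 26, 33, 57, 66, 62, 51, 60]
t=10: [66, 67, 58, 31, 34, 25, 25, 14]
t=11: [34, 25, 35, 57, 65, 64, 58, 64]
t=12: [65, 67, 60, 33, 34, 25, 27, 15]
t=13: [34, 25, 36, 59, 65, 65, 60, 66]
t=14: [65, 67, 61, 34, 34, 25, 28, 16]
t=15: [34, 25, 37, 60, 65, 65, 61, 68]
t=16: [65, 67, 62, 34, 34, 25, 29, 16]
t=17: [34, 25, 38, 60, 65, 65, 62, 68]
t=18: [65, 68, 63, 35, 34, 25, 29, 16]
t=19: [34, 26, 38, 61, 65, 65, 62, 68]
t=20: [65, 68, 63, 35, 34, 26, 29, 17]
t=21: [34, 26, 38, 62, 65, 66, 62, 69]
t=22: [65, 68, 63, 35, 34, 26, 29, 17]

Answer: s_4(4096) = 34
Key observation: The state at step 20, [65, 68, 63, 35, 34, 26, 29, 17], reappears at step 22: the system is in a cycle of period 2 from step 20 on.  Therefore the state at step 4096 equals the state at step 20 + ((4096 - 20) mod 2) = 20, which is [65, 68, 63, 35, 34, 26, 29, 17].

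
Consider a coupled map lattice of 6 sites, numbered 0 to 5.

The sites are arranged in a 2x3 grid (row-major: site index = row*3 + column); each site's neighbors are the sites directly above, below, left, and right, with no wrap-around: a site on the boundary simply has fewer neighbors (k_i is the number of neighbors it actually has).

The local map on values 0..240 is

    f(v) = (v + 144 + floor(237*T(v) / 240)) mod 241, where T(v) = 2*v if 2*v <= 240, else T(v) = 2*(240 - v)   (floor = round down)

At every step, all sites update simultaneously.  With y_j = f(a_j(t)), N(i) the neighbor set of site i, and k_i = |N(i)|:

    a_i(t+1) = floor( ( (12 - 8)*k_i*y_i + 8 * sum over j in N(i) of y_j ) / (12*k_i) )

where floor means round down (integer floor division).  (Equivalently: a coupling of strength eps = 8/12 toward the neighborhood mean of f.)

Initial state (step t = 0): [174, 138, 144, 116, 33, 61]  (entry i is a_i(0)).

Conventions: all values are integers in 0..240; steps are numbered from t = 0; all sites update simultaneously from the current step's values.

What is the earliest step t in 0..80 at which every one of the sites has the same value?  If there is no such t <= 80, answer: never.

Answer: never
Key observation: The state at step 10 reappears at step 12 — the system is in a cycle of period 2 from step 10 on.  No step 0..12 is synchronized, and the cycle repeats forever, so no step up to 80 (or ever) has all sites equal.

Derivation:
t=0: [174, 138, 144, 116, 33, 61]  (not all equal)
t=1: [71, 99, 107, 71, 20, 107]  (not all equal)
t=2: [141, 185, 213, 143, 185, 215]  (not all equal)
t=3: [224, 199, 177, 224, 198, 177]  (not all equal)
t=4: [166, 181, 196, 166, 181, 197]  (not all equal)
t=5: [210, 200, 189, 210, 199, 189]  (not all equal)
t=6: [175, 182, 188, 175, 182, 188]  (not all equal)
t=7: [203, 199, 195, 203, 199, 195]  (not all equal)
t=8: [180, 182, 184, 180, 182, 184]  (not all equal)
t=9: [200, 199, 197, 200, 199, 197]  (not all equal)
t=10: [182, 182, 183, 182, 182, 183]  (not all equal)
t=11: [199, 198, 198, 199, 198, 198]  (not all equal)
t=12: [182, 182, 183, 182, 182, 183]  (not all equal)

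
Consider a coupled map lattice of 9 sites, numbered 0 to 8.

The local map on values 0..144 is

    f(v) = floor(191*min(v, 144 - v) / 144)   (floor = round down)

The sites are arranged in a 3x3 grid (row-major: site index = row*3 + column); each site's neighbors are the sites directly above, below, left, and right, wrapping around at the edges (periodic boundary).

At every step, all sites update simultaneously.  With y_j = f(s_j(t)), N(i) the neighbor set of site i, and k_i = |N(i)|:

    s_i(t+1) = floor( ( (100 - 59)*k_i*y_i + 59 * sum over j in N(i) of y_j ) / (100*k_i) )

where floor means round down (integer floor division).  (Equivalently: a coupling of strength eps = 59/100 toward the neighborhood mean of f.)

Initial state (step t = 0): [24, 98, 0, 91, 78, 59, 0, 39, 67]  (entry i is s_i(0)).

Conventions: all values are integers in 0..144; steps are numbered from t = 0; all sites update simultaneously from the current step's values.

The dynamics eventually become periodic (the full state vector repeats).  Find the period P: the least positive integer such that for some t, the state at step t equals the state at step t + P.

Simulating step by step:
t=0: [24, 98, 0, 91, 78, 59, 0, 39, 67]
t=1: [32, 49, 38, 57, 74, 68, 35, 55, 55]
t=2: [51, 64, 60, 70, 82, 79, 57, 69, 67]
t=3: [76, 81, 80, 83, 85, 85, 80, 85, 84]
t=4: [85, 82, 83, 81, 79, 79, 82, 79, 80]
t=5: [80, 82, 81, 83, 84, 84, 82, 84, 83]
t=6: [82, 81, 81, 80, 79, 79, 81, 80, 80]
t=7: [82, 83, 83, 84, 84, 84, 83, 84, 84]
t=8: [80, 80, 80, 79, 79, 79, 79, 79, 79]
t=9: [84, 84, 84, 85, 85, 85, 85, 85, 85]
t=10: [78, 78, 78, 78, 78, 78, 78, 78, 78]
t=11: [87, 87, 87, 87, 87, 87, 87, 87, 87]
t=12: [75, 75, 75, 75, 75, 75, 75, 75, 75]
t=13: [91, 91, 91, 91, 91, 91, 91, 91, 91]
t=14: [70, 70, 70, 70, 70, 70, 70, 70, 70]
t=15: [92, 92, 92, 92, 92, 92, 92, 92, 92]
t=16: [68, 68, 68, 68, 68, 68, 68, 68, 68]
t=17: [90, 90, 90, 90, 90, 90, 90, 90, 90]
t=18: [71, 71, 71, 71, 71, 71, 71, 71, 71]
t=19: [94, 94, 94, 94, 94, 94, 94, 94, 94]
t=20: [66, 66, 66, 66, 66, 66, 66, 66, 66]
t=21: [87, 87, 87, 87, 87, 87, 87, 87, 87]

Answer: 10
Key observation: The state at step 11, [87, 87, 87, 87, 87, 87, 87, 87, 87], reappears at step 21 — and no state repeats earlier — so the cycle the system enters has period 10.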